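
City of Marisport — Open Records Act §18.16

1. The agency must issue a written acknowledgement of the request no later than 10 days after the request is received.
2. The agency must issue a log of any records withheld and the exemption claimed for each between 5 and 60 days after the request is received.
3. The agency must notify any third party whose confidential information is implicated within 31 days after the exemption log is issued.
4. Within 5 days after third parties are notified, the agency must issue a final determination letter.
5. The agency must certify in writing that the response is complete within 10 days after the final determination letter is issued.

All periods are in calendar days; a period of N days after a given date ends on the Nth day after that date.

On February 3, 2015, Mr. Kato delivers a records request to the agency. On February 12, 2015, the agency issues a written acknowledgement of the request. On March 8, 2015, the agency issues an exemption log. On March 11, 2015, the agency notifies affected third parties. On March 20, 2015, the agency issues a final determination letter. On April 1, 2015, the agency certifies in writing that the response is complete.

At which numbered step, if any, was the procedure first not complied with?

Step 4

Step 1 — counting 10 days from February 3, 2015 (when the request is received) gives a deadline of February 13, 2015; done February 12, 2015 — timely.
Step 2 — 5 and 60 days from February 3, 2015 (when the request is received) are February 8, 2015 and April 4, 2015 respectively; done March 8, 2015 — within the window.
Step 3 — counting 31 days from March 8, 2015 (when the exemption log is issued) gives a deadline of April 8, 2015; done March 11, 2015 — timely.
Step 4 — counting 5 days from March 11, 2015 (when third parties are notified) gives a deadline of March 16, 2015; not done until March 20, 2015, 4 days after the deadline.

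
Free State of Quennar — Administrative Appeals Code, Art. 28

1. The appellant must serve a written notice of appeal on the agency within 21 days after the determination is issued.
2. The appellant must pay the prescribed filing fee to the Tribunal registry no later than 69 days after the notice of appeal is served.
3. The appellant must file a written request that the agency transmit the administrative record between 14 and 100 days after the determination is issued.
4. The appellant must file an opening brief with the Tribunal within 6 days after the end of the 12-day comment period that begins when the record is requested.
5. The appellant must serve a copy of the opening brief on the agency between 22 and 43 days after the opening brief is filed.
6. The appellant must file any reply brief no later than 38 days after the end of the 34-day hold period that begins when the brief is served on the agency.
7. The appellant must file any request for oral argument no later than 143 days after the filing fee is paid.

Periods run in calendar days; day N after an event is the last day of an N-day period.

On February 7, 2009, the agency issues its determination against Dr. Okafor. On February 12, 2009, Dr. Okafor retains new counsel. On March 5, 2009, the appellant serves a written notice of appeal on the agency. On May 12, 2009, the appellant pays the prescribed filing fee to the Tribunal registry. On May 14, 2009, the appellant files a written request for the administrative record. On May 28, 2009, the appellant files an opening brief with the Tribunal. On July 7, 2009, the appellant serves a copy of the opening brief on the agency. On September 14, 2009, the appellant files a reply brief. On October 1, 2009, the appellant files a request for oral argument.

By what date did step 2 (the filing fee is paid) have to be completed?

May 13, 2009

Step 2 runs from March 5, 2009, when the notice of appeal is served. 69 days after March 5, 2009 is May 13, 2009.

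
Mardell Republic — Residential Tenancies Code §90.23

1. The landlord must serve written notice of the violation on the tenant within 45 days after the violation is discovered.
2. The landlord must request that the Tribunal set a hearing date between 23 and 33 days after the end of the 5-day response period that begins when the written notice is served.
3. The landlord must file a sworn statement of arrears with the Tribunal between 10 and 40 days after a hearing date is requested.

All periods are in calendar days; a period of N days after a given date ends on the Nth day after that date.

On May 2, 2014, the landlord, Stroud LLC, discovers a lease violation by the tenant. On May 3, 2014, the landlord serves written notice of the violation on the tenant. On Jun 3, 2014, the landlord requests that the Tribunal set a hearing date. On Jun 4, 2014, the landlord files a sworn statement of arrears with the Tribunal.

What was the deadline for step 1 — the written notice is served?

Jun 16, 2014

Step 1 runs from May 2, 2014, when the violation is discovered. 45 days after May 2, 2014 is Jun 16, 2014.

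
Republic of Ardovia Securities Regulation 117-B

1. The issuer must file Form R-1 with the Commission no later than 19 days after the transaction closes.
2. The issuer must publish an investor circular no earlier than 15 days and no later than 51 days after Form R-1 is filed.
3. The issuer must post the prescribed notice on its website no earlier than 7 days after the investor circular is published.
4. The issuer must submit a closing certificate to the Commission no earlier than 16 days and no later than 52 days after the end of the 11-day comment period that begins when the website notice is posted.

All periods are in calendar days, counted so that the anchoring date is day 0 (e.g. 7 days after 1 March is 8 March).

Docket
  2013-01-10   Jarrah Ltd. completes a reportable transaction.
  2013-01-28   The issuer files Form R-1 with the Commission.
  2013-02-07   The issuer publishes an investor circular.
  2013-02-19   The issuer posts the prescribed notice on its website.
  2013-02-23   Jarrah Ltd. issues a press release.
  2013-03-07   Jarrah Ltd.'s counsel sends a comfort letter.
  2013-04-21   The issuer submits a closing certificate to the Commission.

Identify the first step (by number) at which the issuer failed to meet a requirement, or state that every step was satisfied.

Step 2

Step 1: 19 days after 2013-01-10 (when the transaction closes) is 2013-01-29; done 2013-01-28 — timely.
Step 2: the window is 15–51 days after 2013-01-28 (when Form R-1 is filed), so 2013-02-12 through 2013-03-20; done 2013-02-07 — 5 days before the window opened.
The procedure was therefore not followed at step 2.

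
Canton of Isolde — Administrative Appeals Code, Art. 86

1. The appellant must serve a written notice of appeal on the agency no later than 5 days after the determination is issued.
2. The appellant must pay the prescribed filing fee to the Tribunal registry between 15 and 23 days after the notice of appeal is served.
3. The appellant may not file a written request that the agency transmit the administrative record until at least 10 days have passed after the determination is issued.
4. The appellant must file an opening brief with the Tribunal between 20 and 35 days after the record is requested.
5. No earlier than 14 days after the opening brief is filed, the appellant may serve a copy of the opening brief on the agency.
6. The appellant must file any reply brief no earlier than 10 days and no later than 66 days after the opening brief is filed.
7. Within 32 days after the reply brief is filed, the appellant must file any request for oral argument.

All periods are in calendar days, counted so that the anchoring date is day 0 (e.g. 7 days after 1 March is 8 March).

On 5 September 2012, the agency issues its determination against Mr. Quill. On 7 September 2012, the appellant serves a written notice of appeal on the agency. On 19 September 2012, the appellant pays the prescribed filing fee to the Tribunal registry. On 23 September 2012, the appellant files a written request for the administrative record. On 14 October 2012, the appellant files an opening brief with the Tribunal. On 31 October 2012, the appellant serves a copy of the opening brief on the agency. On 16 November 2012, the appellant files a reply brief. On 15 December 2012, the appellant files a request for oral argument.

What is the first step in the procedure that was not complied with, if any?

Step 2

Step 1: 5 days after 5 September 2012 (when the determination is issued) is 10 September 2012; 7 September 2012 is within that limit.
Step 2: the window is 15–23 days after 7 September 2012 (when the notice of appeal is served), so 22 September 2012 through 30 September 2012; 19 September 2012 is 3 days too early.
The analysis stops there.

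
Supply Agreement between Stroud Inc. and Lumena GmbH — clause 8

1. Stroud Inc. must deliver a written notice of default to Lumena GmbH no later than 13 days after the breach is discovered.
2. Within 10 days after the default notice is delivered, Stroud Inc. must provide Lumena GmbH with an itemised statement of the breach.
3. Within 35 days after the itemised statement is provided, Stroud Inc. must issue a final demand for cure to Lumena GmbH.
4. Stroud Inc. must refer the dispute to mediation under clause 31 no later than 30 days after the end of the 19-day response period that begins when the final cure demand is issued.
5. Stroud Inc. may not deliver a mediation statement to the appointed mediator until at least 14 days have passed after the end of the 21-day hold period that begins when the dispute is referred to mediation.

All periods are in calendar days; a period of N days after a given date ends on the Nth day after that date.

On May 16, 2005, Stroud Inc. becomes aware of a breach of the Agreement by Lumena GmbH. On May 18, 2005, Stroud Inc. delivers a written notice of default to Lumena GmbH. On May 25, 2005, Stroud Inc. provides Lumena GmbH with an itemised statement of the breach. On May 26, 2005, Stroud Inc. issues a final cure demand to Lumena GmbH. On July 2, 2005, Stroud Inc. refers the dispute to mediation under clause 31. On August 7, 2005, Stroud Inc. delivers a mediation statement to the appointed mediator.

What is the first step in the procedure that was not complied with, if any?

None — every step was satisfied

Step 1: 13 days after May 16, 2005 (when the breach is discovered) is May 29, 2005; done May 18, 2005 — timely.
Step 2: 10 days after May 18, 2005 (when the default notice is delivered) is May 28, 2005; done May 25, 2005 — timely.
Step 3: 35 days after May 25, 2005 (when the itemised statement is provided) is June 29, 2005; completed May 26, 2005, before the deadline.
Step 4: 30 days after June 14, 2005 (end of the 19-day response period, which began when the final cure demand is issued on May 26, 2005) is July 14, 2005; done July 2, 2005 — timely.
Step 5: the earliest permitted date is 14 days after July 23, 2005 (end of the 21-day hold period, which began when the dispute is referred to mediation on July 2, 2005), i.e. August 6, 2005; August 7, 2005 is on or after that date.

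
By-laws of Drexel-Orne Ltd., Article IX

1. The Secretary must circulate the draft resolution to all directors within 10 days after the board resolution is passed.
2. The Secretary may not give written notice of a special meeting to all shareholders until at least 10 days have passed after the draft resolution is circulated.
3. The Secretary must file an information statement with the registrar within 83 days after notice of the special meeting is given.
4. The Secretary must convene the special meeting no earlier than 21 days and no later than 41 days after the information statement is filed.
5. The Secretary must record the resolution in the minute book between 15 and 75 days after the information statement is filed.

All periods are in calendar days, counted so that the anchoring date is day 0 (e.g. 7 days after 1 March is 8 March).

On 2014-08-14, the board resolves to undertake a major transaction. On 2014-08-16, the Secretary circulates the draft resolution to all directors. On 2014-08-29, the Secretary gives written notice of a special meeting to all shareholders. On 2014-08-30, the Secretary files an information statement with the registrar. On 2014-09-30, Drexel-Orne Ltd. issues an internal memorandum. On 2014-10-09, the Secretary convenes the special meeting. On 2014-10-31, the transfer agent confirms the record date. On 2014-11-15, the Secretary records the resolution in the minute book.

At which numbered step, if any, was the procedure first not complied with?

Step 5

Step 1: 10 days after 2014-08-14 (when the board resolution is passed) is 2014-08-24; completed 2014-08-16, before the deadline.
Step 2: the earliest permitted date is 10 days after 2014-08-16 (when the draft resolution is circulated), i.e. 2014-08-26; 2014-08-29 is on or after that date.
Step 3: 83 days after 2014-08-29 (when notice of the special meeting is given) is 2014-11-20; 2014-08-30 is within that limit.
Step 4: the window is 21–41 days after 2014-08-30 (when the information statement is filed), so 2014-09-20 through 2014-10-10; done 2014-10-09 — within the window.
Step 5: the window is 15–75 days after 2014-08-30 (when the information statement is filed), so 2014-09-14 through 2014-11-13; done 2014-11-15 — 2 days after the window closed.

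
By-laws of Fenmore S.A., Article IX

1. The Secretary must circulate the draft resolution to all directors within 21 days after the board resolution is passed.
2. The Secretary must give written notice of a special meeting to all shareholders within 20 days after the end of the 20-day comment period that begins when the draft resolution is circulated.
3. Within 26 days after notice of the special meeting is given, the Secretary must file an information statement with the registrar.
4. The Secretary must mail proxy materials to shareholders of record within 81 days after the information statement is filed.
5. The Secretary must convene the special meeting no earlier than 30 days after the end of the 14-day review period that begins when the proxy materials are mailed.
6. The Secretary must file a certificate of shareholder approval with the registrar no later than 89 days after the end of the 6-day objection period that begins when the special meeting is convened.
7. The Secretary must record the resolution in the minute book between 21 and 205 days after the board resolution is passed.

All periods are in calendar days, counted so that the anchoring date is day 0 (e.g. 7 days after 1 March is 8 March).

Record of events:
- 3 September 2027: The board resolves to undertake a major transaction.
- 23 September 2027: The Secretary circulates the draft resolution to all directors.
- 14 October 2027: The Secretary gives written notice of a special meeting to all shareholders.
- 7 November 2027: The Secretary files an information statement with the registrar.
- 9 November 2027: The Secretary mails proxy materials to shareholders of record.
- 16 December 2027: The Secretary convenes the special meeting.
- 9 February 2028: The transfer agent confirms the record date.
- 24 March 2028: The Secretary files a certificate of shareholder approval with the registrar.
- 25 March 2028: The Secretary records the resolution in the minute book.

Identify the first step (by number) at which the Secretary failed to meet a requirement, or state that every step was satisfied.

Step 1: 21 days after 3 September 2027 (when the board resolution is passed) is 24 September 2027; 23 September 2027 is within that limit.
Step 2: 20 days after 13 October 2027 (end of the 20-day comment period, which began when the draft resolution is circulated on 23 September 2027) is 2 November 2027; 14 October 2027 is within that limit.
Step 3: 26 days after 14 October 2027 (when notice of the special meeting is given) is 9 November 2027; 7 November 2027 is within that limit.
Step 4: 81 days after 7 November 2027 (when the information statement is filed) is 27 January 2028; 9 November 2027 is within that limit.
Step 5: the earliest permitted date is 30 days after 23 November 2027 (end of the 14-day review period, which began when the proxy materials are mailed on 9 November 2027), i.e. 23 December 2027; 16 December 2027 is 7 days before the earliest permitted date.
Later steps need not be reached.

Step 5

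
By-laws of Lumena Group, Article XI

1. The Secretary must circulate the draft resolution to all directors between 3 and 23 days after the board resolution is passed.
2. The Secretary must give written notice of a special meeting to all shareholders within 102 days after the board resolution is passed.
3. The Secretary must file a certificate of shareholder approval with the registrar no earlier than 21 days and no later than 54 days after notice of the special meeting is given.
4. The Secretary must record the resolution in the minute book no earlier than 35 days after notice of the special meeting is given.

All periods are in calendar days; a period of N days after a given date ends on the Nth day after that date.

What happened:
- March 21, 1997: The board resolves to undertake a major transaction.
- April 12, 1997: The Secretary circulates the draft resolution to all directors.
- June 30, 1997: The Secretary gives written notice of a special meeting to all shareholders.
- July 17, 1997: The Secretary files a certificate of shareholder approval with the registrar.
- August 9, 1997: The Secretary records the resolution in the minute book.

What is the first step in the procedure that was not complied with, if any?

(1) the permitted window runs from March 21, 1997 + 3 = March 24, 1997 to March 21, 1997 + 23 = April 13, 1997; done April 12, 1997 — within the window.
(2) due by March 21, 1997 + 102 days = July 1, 1997; completed June 30, 1997, before the deadline.
(3) the permitted window runs from June 30, 1997 + 21 = July 21, 1997 to June 30, 1997 + 54 = August 23, 1997; July 17, 1997 is 4 days too early.

Step 3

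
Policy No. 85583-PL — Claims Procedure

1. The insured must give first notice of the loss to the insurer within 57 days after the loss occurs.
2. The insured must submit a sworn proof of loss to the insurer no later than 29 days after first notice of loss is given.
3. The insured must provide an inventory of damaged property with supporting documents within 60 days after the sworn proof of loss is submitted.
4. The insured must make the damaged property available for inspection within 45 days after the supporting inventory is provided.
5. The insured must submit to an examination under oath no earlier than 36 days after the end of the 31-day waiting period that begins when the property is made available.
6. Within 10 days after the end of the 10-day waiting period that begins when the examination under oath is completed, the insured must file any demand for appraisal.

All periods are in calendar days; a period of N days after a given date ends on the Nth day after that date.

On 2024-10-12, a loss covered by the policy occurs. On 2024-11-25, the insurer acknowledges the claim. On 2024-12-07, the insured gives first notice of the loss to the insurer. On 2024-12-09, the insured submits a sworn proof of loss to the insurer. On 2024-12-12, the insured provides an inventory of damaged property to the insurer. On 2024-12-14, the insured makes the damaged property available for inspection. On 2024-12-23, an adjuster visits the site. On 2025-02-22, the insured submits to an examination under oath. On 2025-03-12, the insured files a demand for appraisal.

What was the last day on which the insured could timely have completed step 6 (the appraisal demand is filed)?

2025-03-14

The examination under oath is completed on 2025-02-22; the 10-day waiting period therefore ends 2025-03-04, and step 6 runs from that date. 10 days after 2025-03-04 is 2025-03-14.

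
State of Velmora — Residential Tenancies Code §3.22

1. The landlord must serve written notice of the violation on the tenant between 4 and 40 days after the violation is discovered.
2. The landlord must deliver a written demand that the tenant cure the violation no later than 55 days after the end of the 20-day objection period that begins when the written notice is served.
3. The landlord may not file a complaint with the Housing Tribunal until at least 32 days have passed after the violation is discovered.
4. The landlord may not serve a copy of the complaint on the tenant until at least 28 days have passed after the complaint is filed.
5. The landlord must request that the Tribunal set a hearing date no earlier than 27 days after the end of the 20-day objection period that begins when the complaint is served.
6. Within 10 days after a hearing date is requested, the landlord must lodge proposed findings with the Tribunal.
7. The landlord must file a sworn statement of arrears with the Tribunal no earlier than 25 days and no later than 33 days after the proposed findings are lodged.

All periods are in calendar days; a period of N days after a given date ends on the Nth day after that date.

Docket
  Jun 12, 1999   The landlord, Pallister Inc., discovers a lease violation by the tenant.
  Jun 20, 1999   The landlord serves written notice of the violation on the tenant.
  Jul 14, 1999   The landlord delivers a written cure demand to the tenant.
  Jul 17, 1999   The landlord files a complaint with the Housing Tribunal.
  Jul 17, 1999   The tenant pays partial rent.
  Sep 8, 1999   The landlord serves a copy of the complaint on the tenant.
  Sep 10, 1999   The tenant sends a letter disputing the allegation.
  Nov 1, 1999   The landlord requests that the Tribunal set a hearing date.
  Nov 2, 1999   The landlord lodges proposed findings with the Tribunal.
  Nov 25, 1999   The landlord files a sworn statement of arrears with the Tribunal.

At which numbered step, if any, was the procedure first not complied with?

Step 7

Step 1: the window is 4–40 days after Jun 12, 1999 (when the violation is discovered), so Jun 16, 1999 through Jul 22, 1999; done Jun 20, 1999 — within the window.
Step 2: 55 days after Jul 10, 1999 (end of the 20-day objection period, which began when the written notice is served on Jun 20, 1999) is Sep 3, 1999; completed Jul 14, 1999, before the deadline.
Step 3: the earliest permitted date is 32 days after Jun 12, 1999 (when the violation is discovered), i.e. Jul 14, 1999; done Jul 17, 1999 — permitted.
Step 4: the earliest permitted date is 28 days after Jul 17, 1999 (when the complaint is filed), i.e. Aug 14, 1999; Sep 8, 1999 is on or after that date.
Step 5: the earliest permitted date is 27 days after Sep 28, 1999 (end of the 20-day objection period, which began when the complaint is served on Sep 8, 1999), i.e. Oct 25, 1999; done Nov 1, 1999 — permitted.
Step 6: 10 days after Nov 1, 1999 (when a hearing date is requested) is Nov 11, 1999; completed Nov 2, 1999, before the deadline.
Step 7: the window is 25–33 days after Nov 2, 1999 (when the proposed findings are lodged), so Nov 27, 1999 through Dec 5, 1999; Nov 25, 1999 is 2 days too early.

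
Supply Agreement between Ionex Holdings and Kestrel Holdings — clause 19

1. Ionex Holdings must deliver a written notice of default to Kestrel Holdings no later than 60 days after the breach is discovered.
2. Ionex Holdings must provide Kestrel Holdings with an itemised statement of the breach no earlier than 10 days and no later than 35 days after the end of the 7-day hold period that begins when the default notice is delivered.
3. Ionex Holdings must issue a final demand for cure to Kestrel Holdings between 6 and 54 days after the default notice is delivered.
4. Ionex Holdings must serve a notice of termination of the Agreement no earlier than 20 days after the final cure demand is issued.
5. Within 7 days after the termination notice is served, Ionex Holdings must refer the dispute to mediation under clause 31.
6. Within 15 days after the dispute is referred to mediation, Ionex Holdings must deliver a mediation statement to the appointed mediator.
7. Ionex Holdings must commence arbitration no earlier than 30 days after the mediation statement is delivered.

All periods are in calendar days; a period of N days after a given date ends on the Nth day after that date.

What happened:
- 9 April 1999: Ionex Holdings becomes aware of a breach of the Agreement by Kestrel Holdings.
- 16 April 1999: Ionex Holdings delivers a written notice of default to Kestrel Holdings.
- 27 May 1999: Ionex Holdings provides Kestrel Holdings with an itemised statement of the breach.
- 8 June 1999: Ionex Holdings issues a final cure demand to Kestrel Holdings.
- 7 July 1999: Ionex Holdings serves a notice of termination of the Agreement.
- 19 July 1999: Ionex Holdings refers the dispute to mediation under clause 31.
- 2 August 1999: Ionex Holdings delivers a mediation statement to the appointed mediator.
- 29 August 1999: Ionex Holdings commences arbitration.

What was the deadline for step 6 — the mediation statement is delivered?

3 August 1999

Step 6 runs from 19 July 1999, when the dispute is referred to mediation. 15 days after 19 July 1999 is 3 August 1999.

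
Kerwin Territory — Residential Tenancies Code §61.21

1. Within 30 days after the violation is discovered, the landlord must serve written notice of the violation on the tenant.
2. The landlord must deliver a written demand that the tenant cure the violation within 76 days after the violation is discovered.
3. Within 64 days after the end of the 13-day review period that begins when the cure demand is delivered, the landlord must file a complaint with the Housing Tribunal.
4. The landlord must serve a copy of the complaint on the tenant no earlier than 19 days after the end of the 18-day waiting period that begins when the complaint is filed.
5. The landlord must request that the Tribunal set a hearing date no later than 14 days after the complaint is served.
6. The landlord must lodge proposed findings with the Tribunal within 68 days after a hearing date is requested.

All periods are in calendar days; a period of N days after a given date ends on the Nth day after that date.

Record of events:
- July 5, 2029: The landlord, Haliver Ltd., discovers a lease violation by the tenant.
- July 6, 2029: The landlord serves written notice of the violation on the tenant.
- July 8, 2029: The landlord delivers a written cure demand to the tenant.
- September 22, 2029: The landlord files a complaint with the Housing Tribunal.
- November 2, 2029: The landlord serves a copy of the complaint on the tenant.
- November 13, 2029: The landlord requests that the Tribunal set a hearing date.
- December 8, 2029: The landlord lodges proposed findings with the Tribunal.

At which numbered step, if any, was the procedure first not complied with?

None — every step was satisfied

Step 1: 30 days after July 5, 2029 (when the violation is discovered) is August 4, 2029; done July 6, 2029 — timely.
Step 2: 76 days after July 5, 2029 (when the violation is discovered) is September 19, 2029; July 8, 2029 is within that limit.
Step 3: 64 days after July 21, 2029 (end of the 13-day review period, which began when the cure demand is delivered on July 8, 2029) is September 23, 2029; completed September 22, 2029, before the deadline.
Step 4: the earliest permitted date is 19 days after October 10, 2029 (end of the 18-day waiting period, which began when the complaint is filed on September 22, 2029), i.e. October 29, 2029; done November 2, 2029, after the minimum wait.
Step 5: 14 days after November 2, 2029 (when the complaint is served) is November 16, 2029; November 13, 2029 is within that limit.
Step 6: 68 days after November 13, 2029 (when a hearing date is requested) is January 20, 2030; December 8, 2029 is within that limit.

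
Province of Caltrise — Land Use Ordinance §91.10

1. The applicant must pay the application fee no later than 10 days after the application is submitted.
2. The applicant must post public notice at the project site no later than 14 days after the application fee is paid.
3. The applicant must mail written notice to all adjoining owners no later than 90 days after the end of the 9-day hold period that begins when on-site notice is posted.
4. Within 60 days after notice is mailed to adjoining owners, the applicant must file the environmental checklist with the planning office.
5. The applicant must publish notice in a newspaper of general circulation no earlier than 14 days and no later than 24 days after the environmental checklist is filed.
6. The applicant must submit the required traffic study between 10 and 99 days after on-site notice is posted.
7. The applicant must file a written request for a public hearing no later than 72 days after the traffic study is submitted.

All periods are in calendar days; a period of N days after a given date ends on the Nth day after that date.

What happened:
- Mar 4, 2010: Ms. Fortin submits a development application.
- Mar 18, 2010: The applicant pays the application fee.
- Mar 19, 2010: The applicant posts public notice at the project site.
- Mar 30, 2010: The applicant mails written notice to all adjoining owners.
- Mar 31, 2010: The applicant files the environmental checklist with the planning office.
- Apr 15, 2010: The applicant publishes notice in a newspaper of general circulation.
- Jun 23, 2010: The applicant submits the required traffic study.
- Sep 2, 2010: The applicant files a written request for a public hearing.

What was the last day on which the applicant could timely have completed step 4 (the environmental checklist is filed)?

May 29, 2010

Step 4 runs from Mar 30, 2010, when notice is mailed to adjoining owners. 60 days after Mar 30, 2010 is May 29, 2010.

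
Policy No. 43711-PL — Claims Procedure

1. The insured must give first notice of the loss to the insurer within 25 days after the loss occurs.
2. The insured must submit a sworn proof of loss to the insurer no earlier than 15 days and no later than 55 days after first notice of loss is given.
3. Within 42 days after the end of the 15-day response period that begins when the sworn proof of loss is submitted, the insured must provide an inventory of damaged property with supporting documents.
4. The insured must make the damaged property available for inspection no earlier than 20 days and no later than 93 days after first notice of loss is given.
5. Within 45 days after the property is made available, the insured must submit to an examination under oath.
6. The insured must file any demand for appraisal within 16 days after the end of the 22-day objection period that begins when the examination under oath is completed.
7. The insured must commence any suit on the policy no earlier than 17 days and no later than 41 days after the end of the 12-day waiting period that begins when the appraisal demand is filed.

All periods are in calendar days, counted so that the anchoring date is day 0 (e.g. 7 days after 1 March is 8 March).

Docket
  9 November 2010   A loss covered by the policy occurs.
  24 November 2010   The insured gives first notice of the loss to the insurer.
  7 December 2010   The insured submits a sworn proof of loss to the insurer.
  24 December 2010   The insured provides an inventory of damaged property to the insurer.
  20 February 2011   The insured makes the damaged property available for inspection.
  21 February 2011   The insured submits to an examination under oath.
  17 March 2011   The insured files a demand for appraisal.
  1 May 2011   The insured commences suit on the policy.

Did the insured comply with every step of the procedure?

No

(1) due by 9 November 2010 + 25 days = 4 December 2010; 24 November 2010 is within that limit.
(2) the permitted window runs from 24 November 2010 + 15 = 9 December 2010 to 24 November 2010 + 55 = 18 January 2011; done 7 December 2010 — 2 days before the window opened.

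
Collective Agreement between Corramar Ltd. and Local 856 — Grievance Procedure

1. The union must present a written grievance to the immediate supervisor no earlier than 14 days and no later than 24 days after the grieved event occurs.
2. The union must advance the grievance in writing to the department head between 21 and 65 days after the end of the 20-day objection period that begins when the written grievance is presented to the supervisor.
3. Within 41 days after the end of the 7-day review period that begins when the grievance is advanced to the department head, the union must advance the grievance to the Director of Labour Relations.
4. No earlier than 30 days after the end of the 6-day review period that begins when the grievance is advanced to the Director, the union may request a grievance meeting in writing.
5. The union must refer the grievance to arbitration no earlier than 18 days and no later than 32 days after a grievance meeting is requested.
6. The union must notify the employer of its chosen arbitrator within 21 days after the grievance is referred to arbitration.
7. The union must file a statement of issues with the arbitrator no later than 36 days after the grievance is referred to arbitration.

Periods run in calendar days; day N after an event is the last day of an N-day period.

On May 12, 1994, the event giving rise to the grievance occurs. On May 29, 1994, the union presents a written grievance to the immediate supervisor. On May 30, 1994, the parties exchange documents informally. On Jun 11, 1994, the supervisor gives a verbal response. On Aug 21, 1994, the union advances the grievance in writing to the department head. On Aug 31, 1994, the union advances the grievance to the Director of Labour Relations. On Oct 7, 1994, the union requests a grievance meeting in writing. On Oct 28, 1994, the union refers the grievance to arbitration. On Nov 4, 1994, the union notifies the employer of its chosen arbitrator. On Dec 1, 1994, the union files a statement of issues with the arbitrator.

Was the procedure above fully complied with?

Step 1: the window is 14–24 days after May 12, 1994 (when the grieved event occurs), so May 26, 1994 through Jun 5, 1994; done May 29, 1994, which is between those dates.
Step 2: the window is 21–65 days after Jun 18, 1994 (end of the 20-day objection period, which began when the written grievance is presented to the supervisor on May 29, 1994), so Jul 9, 1994 through Aug 22, 1994; done Aug 21, 1994 — within the window.
Step 3: 41 days after Aug 28, 1994 (end of the 7-day review period, which began when the grievance is advanced to the department head on Aug 21, 1994) is Oct 8, 1994; Aug 31, 1994 is within that limit.
Step 4: the earliest permitted date is 30 days after Sep 6, 1994 (end of the 6-day review period, which began when the grievance is advanced to the Director on Aug 31, 1994), i.e. Oct 6, 1994; done Oct 7, 1994, after the minimum wait.
Step 5: the window is 18–32 days after Oct 7, 1994 (when a grievance meeting is requested), so Oct 25, 1994 through Nov 8, 1994; done Oct 28, 1994, which is between those dates.
Step 6: 21 days after Oct 28, 1994 (when the grievance is referred to arbitration) is Nov 18, 1994; done Nov 4, 1994 — timely.
Step 7: 36 days after Oct 28, 1994 (when the grievance is referred to arbitration) is Dec 3, 1994; Dec 1, 1994 is within that limit.

Yes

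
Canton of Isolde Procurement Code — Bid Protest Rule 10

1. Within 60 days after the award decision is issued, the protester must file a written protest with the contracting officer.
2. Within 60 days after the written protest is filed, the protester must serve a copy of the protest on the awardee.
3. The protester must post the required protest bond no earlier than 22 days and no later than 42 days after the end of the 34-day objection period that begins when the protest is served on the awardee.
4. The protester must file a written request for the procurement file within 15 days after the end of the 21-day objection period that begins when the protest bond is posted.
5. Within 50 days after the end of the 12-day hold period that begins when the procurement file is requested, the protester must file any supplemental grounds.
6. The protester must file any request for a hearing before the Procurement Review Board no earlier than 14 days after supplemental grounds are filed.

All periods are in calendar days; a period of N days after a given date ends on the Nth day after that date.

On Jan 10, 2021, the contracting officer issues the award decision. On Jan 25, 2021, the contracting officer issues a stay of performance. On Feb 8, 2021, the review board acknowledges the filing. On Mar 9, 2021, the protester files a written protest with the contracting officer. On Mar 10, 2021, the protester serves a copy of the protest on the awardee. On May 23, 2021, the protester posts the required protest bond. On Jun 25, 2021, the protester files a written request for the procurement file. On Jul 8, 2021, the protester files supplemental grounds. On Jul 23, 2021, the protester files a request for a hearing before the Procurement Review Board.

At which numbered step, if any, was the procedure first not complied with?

None — every step was satisfied

(1) due by Jan 10, 2021 + 60 days = Mar 11, 2021; Mar 9, 2021 is within that limit.
(2) due by Mar 9, 2021 + 60 days = May 8, 2021; Mar 10, 2021 is within that limit.
(3) the permitted window runs from Apr 13, 2021 + 22 = May 5, 2021 to Apr 13, 2021 + 42 = May 25, 2021; done May 23, 2021 — within the window.
(4) due by Jun 13, 2021 + 15 days = Jun 28, 2021; done Jun 25, 2021 — timely.
(5) due by Jul 7, 2021 + 50 days = Aug 26, 2021; done Jul 8, 2021 — timely.
(6) permitted from Jul 8, 2021 + 14 days = Jul 22, 2021 onward; done Jul 23, 2021 — permitted.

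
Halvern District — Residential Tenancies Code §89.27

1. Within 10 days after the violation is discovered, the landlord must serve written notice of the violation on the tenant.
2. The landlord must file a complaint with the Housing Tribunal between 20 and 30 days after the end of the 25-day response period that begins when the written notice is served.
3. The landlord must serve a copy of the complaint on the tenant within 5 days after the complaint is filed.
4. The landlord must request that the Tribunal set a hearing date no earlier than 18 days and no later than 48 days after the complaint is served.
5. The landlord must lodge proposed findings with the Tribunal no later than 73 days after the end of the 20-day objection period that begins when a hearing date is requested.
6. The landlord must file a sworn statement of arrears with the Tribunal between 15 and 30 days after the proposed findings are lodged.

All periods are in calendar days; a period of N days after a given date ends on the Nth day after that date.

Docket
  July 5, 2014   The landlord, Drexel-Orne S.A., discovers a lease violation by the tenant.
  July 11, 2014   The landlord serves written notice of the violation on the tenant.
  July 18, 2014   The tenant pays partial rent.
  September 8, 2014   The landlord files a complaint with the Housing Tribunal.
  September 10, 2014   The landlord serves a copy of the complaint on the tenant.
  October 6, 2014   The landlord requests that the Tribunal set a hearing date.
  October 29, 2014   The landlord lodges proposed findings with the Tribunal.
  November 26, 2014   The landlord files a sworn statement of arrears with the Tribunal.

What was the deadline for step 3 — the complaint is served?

Step 3 runs from September 8, 2014, when the complaint is filed. 5 days after September 8, 2014 is September 13, 2014.

September 13, 2014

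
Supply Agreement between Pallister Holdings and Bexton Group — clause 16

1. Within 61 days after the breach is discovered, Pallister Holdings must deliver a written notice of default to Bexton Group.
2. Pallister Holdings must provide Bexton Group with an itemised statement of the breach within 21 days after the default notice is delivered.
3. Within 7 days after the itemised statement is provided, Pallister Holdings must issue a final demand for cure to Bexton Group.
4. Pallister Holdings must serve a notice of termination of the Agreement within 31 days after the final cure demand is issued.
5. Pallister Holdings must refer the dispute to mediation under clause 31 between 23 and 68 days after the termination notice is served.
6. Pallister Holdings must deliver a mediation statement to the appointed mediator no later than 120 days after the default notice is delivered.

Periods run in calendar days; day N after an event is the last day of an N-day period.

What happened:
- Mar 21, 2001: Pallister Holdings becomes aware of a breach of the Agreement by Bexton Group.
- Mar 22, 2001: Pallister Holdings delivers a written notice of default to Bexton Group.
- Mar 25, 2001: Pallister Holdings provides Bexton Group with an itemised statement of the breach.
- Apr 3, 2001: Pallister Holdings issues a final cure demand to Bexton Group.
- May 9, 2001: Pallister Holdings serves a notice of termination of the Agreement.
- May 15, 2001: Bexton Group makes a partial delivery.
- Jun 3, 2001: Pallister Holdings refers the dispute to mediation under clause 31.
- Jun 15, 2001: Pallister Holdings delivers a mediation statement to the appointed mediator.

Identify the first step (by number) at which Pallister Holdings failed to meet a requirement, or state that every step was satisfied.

Step 3

Step 1: 61 days after Mar 21, 2001 (when the breach is discovered) is May 21, 2001; completed Mar 22, 2001, before the deadline.
Step 2: 21 days after Mar 22, 2001 (when the default notice is delivered) is Apr 12, 2001; done Mar 25, 2001 — timely.
Step 3: 7 days after Mar 25, 2001 (when the itemised statement is provided) is Apr 1, 2001; done Apr 3, 2001 — 2 days late.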